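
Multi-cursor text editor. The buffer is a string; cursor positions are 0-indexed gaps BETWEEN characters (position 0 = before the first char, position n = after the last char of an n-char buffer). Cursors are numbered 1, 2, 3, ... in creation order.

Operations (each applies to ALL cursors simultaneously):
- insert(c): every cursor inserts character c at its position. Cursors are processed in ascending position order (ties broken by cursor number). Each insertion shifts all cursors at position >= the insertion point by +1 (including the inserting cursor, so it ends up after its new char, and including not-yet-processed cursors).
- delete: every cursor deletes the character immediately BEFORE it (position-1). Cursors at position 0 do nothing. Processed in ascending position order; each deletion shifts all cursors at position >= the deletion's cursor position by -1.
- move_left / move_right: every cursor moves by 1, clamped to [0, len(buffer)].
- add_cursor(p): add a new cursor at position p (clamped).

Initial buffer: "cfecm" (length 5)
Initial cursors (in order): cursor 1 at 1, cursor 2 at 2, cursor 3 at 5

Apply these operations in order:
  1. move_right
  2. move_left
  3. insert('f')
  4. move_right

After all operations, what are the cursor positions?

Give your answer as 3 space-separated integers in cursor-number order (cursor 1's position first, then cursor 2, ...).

After op 1 (move_right): buffer="cfecm" (len 5), cursors c1@2 c2@3 c3@5, authorship .....
After op 2 (move_left): buffer="cfecm" (len 5), cursors c1@1 c2@2 c3@4, authorship .....
After op 3 (insert('f')): buffer="cfffecfm" (len 8), cursors c1@2 c2@4 c3@7, authorship .1.2..3.
After op 4 (move_right): buffer="cfffecfm" (len 8), cursors c1@3 c2@5 c3@8, authorship .1.2..3.

Answer: 3 5 8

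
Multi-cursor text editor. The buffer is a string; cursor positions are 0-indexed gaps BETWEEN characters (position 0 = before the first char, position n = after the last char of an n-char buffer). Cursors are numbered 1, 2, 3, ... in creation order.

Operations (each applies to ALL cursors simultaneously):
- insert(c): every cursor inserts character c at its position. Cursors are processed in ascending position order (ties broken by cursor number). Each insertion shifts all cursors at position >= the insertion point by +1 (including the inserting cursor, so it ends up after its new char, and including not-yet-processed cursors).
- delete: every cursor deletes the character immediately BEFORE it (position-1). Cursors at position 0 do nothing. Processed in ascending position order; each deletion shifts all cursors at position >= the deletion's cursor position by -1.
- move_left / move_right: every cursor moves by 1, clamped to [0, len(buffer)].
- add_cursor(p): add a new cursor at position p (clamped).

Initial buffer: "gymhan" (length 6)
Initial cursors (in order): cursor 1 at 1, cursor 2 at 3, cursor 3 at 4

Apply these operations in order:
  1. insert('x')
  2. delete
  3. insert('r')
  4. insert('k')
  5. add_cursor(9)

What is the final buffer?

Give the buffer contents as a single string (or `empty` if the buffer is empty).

Answer: grkymrkhrkan

Derivation:
After op 1 (insert('x')): buffer="gxymxhxan" (len 9), cursors c1@2 c2@5 c3@7, authorship .1..2.3..
After op 2 (delete): buffer="gymhan" (len 6), cursors c1@1 c2@3 c3@4, authorship ......
After op 3 (insert('r')): buffer="grymrhran" (len 9), cursors c1@2 c2@5 c3@7, authorship .1..2.3..
After op 4 (insert('k')): buffer="grkymrkhrkan" (len 12), cursors c1@3 c2@7 c3@10, authorship .11..22.33..
After op 5 (add_cursor(9)): buffer="grkymrkhrkan" (len 12), cursors c1@3 c2@7 c4@9 c3@10, authorship .11..22.33..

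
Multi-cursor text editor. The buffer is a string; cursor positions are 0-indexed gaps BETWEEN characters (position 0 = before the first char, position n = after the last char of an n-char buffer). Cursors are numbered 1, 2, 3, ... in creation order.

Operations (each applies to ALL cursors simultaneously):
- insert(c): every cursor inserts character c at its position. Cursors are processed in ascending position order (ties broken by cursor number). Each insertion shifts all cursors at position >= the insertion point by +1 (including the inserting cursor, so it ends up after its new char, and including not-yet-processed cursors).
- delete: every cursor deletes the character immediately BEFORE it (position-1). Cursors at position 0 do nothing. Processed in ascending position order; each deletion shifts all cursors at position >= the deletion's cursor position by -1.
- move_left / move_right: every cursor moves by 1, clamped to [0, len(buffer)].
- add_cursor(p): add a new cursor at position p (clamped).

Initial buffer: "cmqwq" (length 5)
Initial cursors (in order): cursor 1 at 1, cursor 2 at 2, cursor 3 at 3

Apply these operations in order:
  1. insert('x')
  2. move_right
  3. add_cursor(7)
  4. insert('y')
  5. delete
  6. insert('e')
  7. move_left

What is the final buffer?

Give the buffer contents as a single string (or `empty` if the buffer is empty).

After op 1 (insert('x')): buffer="cxmxqxwq" (len 8), cursors c1@2 c2@4 c3@6, authorship .1.2.3..
After op 2 (move_right): buffer="cxmxqxwq" (len 8), cursors c1@3 c2@5 c3@7, authorship .1.2.3..
After op 3 (add_cursor(7)): buffer="cxmxqxwq" (len 8), cursors c1@3 c2@5 c3@7 c4@7, authorship .1.2.3..
After op 4 (insert('y')): buffer="cxmyxqyxwyyq" (len 12), cursors c1@4 c2@7 c3@11 c4@11, authorship .1.12.23.34.
After op 5 (delete): buffer="cxmxqxwq" (len 8), cursors c1@3 c2@5 c3@7 c4@7, authorship .1.2.3..
After op 6 (insert('e')): buffer="cxmexqexweeq" (len 12), cursors c1@4 c2@7 c3@11 c4@11, authorship .1.12.23.34.
After op 7 (move_left): buffer="cxmexqexweeq" (len 12), cursors c1@3 c2@6 c3@10 c4@10, authorship .1.12.23.34.

Answer: cxmexqexweeq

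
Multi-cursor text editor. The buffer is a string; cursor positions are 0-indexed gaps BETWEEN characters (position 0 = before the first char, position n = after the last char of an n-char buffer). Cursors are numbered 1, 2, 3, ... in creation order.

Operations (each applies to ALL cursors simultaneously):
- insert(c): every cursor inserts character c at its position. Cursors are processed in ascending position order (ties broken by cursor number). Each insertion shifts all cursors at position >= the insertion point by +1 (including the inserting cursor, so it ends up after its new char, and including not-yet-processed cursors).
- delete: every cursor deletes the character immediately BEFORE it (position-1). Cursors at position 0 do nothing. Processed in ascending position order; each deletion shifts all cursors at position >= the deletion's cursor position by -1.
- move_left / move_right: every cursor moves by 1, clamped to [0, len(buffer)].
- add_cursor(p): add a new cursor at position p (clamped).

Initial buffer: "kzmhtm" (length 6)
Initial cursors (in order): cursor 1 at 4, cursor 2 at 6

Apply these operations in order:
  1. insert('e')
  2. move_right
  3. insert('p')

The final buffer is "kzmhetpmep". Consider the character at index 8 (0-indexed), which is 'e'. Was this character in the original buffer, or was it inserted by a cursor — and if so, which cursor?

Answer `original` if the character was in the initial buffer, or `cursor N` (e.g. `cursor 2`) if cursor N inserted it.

Answer: cursor 2

Derivation:
After op 1 (insert('e')): buffer="kzmhetme" (len 8), cursors c1@5 c2@8, authorship ....1..2
After op 2 (move_right): buffer="kzmhetme" (len 8), cursors c1@6 c2@8, authorship ....1..2
After op 3 (insert('p')): buffer="kzmhetpmep" (len 10), cursors c1@7 c2@10, authorship ....1.1.22
Authorship (.=original, N=cursor N): . . . . 1 . 1 . 2 2
Index 8: author = 2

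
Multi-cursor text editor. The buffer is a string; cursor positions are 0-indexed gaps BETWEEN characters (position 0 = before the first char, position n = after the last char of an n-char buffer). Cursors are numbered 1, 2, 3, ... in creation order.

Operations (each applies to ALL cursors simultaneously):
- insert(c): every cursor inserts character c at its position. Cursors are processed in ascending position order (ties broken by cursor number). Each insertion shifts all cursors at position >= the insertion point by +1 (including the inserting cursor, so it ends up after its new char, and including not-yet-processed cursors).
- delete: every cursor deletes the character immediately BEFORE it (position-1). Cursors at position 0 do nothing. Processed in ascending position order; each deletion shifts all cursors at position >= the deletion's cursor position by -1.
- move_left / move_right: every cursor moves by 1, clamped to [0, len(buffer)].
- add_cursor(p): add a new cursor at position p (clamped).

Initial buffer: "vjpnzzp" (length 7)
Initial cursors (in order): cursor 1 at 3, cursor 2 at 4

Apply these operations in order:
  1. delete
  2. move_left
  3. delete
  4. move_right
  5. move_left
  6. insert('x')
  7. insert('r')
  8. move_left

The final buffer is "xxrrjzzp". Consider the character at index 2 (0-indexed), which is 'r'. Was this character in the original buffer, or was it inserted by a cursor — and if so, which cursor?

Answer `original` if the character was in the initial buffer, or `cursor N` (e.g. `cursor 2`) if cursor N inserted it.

Answer: cursor 1

Derivation:
After op 1 (delete): buffer="vjzzp" (len 5), cursors c1@2 c2@2, authorship .....
After op 2 (move_left): buffer="vjzzp" (len 5), cursors c1@1 c2@1, authorship .....
After op 3 (delete): buffer="jzzp" (len 4), cursors c1@0 c2@0, authorship ....
After op 4 (move_right): buffer="jzzp" (len 4), cursors c1@1 c2@1, authorship ....
After op 5 (move_left): buffer="jzzp" (len 4), cursors c1@0 c2@0, authorship ....
After op 6 (insert('x')): buffer="xxjzzp" (len 6), cursors c1@2 c2@2, authorship 12....
After op 7 (insert('r')): buffer="xxrrjzzp" (len 8), cursors c1@4 c2@4, authorship 1212....
After op 8 (move_left): buffer="xxrrjzzp" (len 8), cursors c1@3 c2@3, authorship 1212....
Authorship (.=original, N=cursor N): 1 2 1 2 . . . .
Index 2: author = 1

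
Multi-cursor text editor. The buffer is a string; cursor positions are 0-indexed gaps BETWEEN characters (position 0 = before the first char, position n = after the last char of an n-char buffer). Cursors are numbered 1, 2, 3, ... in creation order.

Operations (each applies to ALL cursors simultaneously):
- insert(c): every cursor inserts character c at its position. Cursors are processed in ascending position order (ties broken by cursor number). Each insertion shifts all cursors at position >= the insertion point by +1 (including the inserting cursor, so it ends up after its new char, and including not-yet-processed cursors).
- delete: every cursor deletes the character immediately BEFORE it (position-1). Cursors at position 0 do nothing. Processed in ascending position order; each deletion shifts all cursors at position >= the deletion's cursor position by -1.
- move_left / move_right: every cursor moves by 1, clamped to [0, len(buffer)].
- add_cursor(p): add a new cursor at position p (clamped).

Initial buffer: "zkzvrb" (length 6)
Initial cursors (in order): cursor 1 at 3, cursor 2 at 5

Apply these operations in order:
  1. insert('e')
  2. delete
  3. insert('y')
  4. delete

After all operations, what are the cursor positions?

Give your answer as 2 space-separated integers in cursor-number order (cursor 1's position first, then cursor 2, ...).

After op 1 (insert('e')): buffer="zkzevreb" (len 8), cursors c1@4 c2@7, authorship ...1..2.
After op 2 (delete): buffer="zkzvrb" (len 6), cursors c1@3 c2@5, authorship ......
After op 3 (insert('y')): buffer="zkzyvryb" (len 8), cursors c1@4 c2@7, authorship ...1..2.
After op 4 (delete): buffer="zkzvrb" (len 6), cursors c1@3 c2@5, authorship ......

Answer: 3 5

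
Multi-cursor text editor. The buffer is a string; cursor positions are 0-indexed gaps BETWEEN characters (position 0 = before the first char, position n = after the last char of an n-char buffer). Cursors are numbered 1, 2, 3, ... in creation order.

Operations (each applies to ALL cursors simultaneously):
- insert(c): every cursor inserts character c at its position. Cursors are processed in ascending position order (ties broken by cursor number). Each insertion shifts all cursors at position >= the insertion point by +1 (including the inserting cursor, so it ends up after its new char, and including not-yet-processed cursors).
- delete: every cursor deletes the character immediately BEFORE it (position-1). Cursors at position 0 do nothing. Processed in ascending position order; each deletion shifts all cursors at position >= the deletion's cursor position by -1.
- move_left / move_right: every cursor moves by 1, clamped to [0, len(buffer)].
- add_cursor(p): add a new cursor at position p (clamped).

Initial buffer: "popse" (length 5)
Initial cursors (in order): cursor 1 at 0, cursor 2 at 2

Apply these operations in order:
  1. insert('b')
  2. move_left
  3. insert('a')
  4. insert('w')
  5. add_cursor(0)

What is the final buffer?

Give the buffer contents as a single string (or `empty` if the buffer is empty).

Answer: awbpoawbpse

Derivation:
After op 1 (insert('b')): buffer="bpobpse" (len 7), cursors c1@1 c2@4, authorship 1..2...
After op 2 (move_left): buffer="bpobpse" (len 7), cursors c1@0 c2@3, authorship 1..2...
After op 3 (insert('a')): buffer="abpoabpse" (len 9), cursors c1@1 c2@5, authorship 11..22...
After op 4 (insert('w')): buffer="awbpoawbpse" (len 11), cursors c1@2 c2@7, authorship 111..222...
After op 5 (add_cursor(0)): buffer="awbpoawbpse" (len 11), cursors c3@0 c1@2 c2@7, authorship 111..222...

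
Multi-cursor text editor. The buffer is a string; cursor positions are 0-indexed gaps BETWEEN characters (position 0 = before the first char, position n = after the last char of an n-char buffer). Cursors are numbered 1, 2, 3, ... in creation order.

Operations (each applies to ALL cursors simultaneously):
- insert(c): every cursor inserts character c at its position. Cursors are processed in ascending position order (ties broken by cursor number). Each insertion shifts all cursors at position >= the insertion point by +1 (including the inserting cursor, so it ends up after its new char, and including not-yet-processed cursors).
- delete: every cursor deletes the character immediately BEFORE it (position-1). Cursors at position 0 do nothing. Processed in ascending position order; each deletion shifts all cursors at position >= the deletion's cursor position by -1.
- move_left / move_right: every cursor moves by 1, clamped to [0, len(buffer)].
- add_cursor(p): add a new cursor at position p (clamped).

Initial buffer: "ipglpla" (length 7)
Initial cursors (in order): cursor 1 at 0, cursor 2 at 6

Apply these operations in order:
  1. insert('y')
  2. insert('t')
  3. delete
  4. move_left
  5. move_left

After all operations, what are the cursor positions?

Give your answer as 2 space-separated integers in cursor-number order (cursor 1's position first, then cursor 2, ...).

Answer: 0 6

Derivation:
After op 1 (insert('y')): buffer="yipglplya" (len 9), cursors c1@1 c2@8, authorship 1......2.
After op 2 (insert('t')): buffer="ytipglplyta" (len 11), cursors c1@2 c2@10, authorship 11......22.
After op 3 (delete): buffer="yipglplya" (len 9), cursors c1@1 c2@8, authorship 1......2.
After op 4 (move_left): buffer="yipglplya" (len 9), cursors c1@0 c2@7, authorship 1......2.
After op 5 (move_left): buffer="yipglplya" (len 9), cursors c1@0 c2@6, authorship 1......2.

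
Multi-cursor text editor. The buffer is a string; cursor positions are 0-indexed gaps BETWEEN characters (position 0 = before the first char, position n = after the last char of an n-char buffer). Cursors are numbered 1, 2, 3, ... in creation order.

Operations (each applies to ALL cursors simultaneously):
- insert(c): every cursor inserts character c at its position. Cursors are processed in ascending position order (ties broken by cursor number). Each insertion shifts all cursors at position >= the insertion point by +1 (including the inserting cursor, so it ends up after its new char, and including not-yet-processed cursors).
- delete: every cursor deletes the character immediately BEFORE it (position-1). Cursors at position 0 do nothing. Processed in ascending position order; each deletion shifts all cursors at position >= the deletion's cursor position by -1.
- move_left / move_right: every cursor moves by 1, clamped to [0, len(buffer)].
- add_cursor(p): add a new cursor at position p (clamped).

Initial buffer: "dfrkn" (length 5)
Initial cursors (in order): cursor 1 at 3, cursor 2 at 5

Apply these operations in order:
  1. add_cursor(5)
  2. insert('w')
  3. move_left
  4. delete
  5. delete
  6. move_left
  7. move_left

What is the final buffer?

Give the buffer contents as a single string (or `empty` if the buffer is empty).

After op 1 (add_cursor(5)): buffer="dfrkn" (len 5), cursors c1@3 c2@5 c3@5, authorship .....
After op 2 (insert('w')): buffer="dfrwknww" (len 8), cursors c1@4 c2@8 c3@8, authorship ...1..23
After op 3 (move_left): buffer="dfrwknww" (len 8), cursors c1@3 c2@7 c3@7, authorship ...1..23
After op 4 (delete): buffer="dfwkw" (len 5), cursors c1@2 c2@4 c3@4, authorship ..1.3
After op 5 (delete): buffer="dw" (len 2), cursors c1@1 c2@1 c3@1, authorship .3
After op 6 (move_left): buffer="dw" (len 2), cursors c1@0 c2@0 c3@0, authorship .3
After op 7 (move_left): buffer="dw" (len 2), cursors c1@0 c2@0 c3@0, authorship .3

Answer: dw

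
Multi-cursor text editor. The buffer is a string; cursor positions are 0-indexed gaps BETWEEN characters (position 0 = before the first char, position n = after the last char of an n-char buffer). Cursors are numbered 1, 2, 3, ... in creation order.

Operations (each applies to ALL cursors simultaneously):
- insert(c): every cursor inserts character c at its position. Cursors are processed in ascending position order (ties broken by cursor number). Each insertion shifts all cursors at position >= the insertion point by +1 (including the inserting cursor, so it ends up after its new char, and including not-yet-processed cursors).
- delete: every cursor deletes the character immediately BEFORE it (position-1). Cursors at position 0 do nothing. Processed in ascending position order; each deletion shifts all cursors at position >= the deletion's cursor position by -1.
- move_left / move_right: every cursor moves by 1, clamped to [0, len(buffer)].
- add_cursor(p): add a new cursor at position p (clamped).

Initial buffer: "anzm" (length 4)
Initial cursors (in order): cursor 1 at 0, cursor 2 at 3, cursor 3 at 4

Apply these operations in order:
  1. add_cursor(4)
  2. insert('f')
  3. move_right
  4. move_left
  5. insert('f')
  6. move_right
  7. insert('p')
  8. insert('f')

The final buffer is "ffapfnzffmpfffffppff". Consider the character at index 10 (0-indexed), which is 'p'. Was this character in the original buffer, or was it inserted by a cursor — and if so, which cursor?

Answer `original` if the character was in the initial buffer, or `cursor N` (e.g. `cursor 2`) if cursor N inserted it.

Answer: cursor 2

Derivation:
After op 1 (add_cursor(4)): buffer="anzm" (len 4), cursors c1@0 c2@3 c3@4 c4@4, authorship ....
After op 2 (insert('f')): buffer="fanzfmff" (len 8), cursors c1@1 c2@5 c3@8 c4@8, authorship 1...2.34
After op 3 (move_right): buffer="fanzfmff" (len 8), cursors c1@2 c2@6 c3@8 c4@8, authorship 1...2.34
After op 4 (move_left): buffer="fanzfmff" (len 8), cursors c1@1 c2@5 c3@7 c4@7, authorship 1...2.34
After op 5 (insert('f')): buffer="ffanzffmffff" (len 12), cursors c1@2 c2@7 c3@11 c4@11, authorship 11...22.3344
After op 6 (move_right): buffer="ffanzffmffff" (len 12), cursors c1@3 c2@8 c3@12 c4@12, authorship 11...22.3344
After op 7 (insert('p')): buffer="ffapnzffmpffffpp" (len 16), cursors c1@4 c2@10 c3@16 c4@16, authorship 11.1..22.2334434
After op 8 (insert('f')): buffer="ffapfnzffmpfffffppff" (len 20), cursors c1@5 c2@12 c3@20 c4@20, authorship 11.11..22.2233443434
Authorship (.=original, N=cursor N): 1 1 . 1 1 . . 2 2 . 2 2 3 3 4 4 3 4 3 4
Index 10: author = 2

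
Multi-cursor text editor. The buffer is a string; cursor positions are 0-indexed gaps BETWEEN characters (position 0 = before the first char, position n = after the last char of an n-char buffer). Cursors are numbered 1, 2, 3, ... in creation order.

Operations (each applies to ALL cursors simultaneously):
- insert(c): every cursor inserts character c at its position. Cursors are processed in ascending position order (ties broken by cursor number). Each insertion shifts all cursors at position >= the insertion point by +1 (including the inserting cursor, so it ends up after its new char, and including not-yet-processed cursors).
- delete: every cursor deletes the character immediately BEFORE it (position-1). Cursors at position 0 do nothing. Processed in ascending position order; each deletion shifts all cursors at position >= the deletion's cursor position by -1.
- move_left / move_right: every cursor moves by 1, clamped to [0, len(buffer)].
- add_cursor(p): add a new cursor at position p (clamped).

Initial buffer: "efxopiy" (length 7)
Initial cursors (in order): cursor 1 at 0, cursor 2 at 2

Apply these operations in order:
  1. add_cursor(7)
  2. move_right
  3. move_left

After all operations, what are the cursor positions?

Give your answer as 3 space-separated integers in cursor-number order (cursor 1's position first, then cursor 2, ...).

Answer: 0 2 6

Derivation:
After op 1 (add_cursor(7)): buffer="efxopiy" (len 7), cursors c1@0 c2@2 c3@7, authorship .......
After op 2 (move_right): buffer="efxopiy" (len 7), cursors c1@1 c2@3 c3@7, authorship .......
After op 3 (move_left): buffer="efxopiy" (len 7), cursors c1@0 c2@2 c3@6, authorship .......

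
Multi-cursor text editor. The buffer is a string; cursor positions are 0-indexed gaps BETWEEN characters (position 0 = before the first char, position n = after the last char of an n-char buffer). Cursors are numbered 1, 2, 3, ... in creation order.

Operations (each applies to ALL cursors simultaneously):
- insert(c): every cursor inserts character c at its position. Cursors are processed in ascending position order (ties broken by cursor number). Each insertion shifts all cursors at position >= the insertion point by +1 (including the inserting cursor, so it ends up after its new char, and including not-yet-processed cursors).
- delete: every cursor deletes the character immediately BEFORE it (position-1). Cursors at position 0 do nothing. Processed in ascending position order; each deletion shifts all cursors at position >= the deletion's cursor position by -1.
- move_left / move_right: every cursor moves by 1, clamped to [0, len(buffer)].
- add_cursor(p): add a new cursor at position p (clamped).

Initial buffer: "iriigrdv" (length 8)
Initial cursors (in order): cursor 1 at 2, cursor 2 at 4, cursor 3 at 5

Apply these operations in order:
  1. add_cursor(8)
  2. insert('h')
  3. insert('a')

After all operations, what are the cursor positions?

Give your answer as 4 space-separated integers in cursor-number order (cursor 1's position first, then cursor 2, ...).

After op 1 (add_cursor(8)): buffer="iriigrdv" (len 8), cursors c1@2 c2@4 c3@5 c4@8, authorship ........
After op 2 (insert('h')): buffer="irhiihghrdvh" (len 12), cursors c1@3 c2@6 c3@8 c4@12, authorship ..1..2.3...4
After op 3 (insert('a')): buffer="irhaiihaghardvha" (len 16), cursors c1@4 c2@8 c3@11 c4@16, authorship ..11..22.33...44

Answer: 4 8 11 16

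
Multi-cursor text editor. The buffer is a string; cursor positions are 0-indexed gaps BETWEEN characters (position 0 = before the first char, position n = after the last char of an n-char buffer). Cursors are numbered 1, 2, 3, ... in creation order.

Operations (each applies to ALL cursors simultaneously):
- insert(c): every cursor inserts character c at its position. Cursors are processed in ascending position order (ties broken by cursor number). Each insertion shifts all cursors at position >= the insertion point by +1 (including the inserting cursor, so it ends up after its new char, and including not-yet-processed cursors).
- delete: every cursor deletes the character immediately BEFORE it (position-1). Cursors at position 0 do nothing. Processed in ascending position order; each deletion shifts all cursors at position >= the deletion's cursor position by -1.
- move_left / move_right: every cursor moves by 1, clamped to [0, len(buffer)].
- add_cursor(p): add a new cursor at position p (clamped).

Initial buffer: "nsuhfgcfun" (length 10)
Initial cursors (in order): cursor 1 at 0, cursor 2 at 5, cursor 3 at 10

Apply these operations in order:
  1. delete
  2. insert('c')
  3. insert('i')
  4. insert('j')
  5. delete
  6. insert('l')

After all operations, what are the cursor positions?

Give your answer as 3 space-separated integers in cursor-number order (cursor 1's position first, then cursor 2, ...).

Answer: 3 10 17

Derivation:
After op 1 (delete): buffer="nsuhgcfu" (len 8), cursors c1@0 c2@4 c3@8, authorship ........
After op 2 (insert('c')): buffer="cnsuhcgcfuc" (len 11), cursors c1@1 c2@6 c3@11, authorship 1....2....3
After op 3 (insert('i')): buffer="cinsuhcigcfuci" (len 14), cursors c1@2 c2@8 c3@14, authorship 11....22....33
After op 4 (insert('j')): buffer="cijnsuhcijgcfucij" (len 17), cursors c1@3 c2@10 c3@17, authorship 111....222....333
After op 5 (delete): buffer="cinsuhcigcfuci" (len 14), cursors c1@2 c2@8 c3@14, authorship 11....22....33
After op 6 (insert('l')): buffer="cilnsuhcilgcfucil" (len 17), cursors c1@3 c2@10 c3@17, authorship 111....222....333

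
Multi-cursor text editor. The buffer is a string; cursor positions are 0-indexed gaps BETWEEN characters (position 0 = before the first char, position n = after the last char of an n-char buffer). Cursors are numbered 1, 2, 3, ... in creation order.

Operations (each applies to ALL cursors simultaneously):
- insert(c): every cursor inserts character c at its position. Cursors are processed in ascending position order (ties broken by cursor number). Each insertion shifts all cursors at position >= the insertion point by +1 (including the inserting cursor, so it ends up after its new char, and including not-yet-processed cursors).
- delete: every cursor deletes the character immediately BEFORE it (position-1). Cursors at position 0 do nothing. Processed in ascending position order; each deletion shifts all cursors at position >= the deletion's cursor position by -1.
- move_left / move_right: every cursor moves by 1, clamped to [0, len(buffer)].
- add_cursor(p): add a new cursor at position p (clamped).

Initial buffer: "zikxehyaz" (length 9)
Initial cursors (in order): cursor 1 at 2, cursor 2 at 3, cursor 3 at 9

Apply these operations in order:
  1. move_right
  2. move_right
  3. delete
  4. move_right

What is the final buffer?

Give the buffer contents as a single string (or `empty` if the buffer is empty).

After op 1 (move_right): buffer="zikxehyaz" (len 9), cursors c1@3 c2@4 c3@9, authorship .........
After op 2 (move_right): buffer="zikxehyaz" (len 9), cursors c1@4 c2@5 c3@9, authorship .........
After op 3 (delete): buffer="zikhya" (len 6), cursors c1@3 c2@3 c3@6, authorship ......
After op 4 (move_right): buffer="zikhya" (len 6), cursors c1@4 c2@4 c3@6, authorship ......

Answer: zikhya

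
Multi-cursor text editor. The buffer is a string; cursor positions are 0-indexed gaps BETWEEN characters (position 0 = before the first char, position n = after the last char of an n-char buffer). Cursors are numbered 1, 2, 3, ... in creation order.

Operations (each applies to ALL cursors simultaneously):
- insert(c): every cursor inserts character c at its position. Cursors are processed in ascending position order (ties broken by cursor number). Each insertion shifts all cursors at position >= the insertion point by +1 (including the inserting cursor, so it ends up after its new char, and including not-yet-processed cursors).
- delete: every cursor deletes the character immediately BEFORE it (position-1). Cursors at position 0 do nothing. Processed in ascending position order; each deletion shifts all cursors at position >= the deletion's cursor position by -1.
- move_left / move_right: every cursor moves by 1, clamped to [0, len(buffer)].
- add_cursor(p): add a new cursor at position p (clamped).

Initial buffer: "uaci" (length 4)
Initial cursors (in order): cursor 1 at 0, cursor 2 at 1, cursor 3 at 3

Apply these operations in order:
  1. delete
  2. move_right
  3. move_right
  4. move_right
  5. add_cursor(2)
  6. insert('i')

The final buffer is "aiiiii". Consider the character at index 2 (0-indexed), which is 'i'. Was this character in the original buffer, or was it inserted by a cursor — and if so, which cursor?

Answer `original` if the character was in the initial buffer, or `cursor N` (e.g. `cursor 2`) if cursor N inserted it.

After op 1 (delete): buffer="ai" (len 2), cursors c1@0 c2@0 c3@1, authorship ..
After op 2 (move_right): buffer="ai" (len 2), cursors c1@1 c2@1 c3@2, authorship ..
After op 3 (move_right): buffer="ai" (len 2), cursors c1@2 c2@2 c3@2, authorship ..
After op 4 (move_right): buffer="ai" (len 2), cursors c1@2 c2@2 c3@2, authorship ..
After op 5 (add_cursor(2)): buffer="ai" (len 2), cursors c1@2 c2@2 c3@2 c4@2, authorship ..
After op 6 (insert('i')): buffer="aiiiii" (len 6), cursors c1@6 c2@6 c3@6 c4@6, authorship ..1234
Authorship (.=original, N=cursor N): . . 1 2 3 4
Index 2: author = 1

Answer: cursor 1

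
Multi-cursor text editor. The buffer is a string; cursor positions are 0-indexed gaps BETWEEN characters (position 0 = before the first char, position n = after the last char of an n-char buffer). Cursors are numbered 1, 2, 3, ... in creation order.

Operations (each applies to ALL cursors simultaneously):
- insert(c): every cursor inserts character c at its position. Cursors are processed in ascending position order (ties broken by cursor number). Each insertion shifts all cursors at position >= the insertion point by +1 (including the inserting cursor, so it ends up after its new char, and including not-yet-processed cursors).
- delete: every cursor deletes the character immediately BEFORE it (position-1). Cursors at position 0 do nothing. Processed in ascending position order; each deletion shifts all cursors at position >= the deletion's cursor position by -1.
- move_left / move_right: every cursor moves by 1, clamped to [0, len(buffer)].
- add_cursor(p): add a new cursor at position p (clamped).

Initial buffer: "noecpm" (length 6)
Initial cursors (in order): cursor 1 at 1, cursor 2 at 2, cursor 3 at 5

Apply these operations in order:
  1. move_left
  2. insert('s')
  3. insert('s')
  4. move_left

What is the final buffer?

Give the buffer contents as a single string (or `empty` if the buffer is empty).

After op 1 (move_left): buffer="noecpm" (len 6), cursors c1@0 c2@1 c3@4, authorship ......
After op 2 (insert('s')): buffer="snsoecspm" (len 9), cursors c1@1 c2@3 c3@7, authorship 1.2...3..
After op 3 (insert('s')): buffer="ssnssoecsspm" (len 12), cursors c1@2 c2@5 c3@10, authorship 11.22...33..
After op 4 (move_left): buffer="ssnssoecsspm" (len 12), cursors c1@1 c2@4 c3@9, authorship 11.22...33..

Answer: ssnssoecsspm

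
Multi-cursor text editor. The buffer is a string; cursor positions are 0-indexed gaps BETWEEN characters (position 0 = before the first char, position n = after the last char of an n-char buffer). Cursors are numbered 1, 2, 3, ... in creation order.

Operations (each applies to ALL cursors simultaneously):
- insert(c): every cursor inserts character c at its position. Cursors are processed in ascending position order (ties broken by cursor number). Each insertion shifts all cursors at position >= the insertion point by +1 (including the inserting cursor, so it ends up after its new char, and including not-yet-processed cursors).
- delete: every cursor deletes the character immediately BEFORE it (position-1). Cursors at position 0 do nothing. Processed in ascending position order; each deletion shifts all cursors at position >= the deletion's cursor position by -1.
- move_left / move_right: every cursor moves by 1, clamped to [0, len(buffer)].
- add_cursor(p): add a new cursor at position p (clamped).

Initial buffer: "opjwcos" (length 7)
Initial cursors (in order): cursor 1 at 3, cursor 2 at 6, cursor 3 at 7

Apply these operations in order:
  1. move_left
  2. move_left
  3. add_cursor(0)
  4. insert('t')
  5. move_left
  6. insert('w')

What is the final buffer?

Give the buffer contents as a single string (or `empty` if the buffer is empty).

After op 1 (move_left): buffer="opjwcos" (len 7), cursors c1@2 c2@5 c3@6, authorship .......
After op 2 (move_left): buffer="opjwcos" (len 7), cursors c1@1 c2@4 c3@5, authorship .......
After op 3 (add_cursor(0)): buffer="opjwcos" (len 7), cursors c4@0 c1@1 c2@4 c3@5, authorship .......
After op 4 (insert('t')): buffer="totpjwtctos" (len 11), cursors c4@1 c1@3 c2@7 c3@9, authorship 4.1...2.3..
After op 5 (move_left): buffer="totpjwtctos" (len 11), cursors c4@0 c1@2 c2@6 c3@8, authorship 4.1...2.3..
After op 6 (insert('w')): buffer="wtowtpjwwtcwtos" (len 15), cursors c4@1 c1@4 c2@9 c3@12, authorship 44.11...22.33..

Answer: wtowtpjwwtcwtos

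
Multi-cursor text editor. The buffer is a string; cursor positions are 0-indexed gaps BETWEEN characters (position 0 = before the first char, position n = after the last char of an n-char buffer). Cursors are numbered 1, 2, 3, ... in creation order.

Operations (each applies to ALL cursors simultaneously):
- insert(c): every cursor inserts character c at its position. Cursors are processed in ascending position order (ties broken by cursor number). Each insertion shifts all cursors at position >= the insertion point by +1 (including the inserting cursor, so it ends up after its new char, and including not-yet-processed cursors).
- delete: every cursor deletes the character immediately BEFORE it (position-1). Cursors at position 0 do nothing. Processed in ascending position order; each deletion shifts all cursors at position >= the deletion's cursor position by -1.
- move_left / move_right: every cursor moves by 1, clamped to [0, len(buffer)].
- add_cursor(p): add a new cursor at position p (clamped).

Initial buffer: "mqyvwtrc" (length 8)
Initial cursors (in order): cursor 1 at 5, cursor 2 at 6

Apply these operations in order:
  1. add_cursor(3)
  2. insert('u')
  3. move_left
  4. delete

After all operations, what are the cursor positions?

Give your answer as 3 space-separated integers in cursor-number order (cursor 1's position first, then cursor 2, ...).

After op 1 (add_cursor(3)): buffer="mqyvwtrc" (len 8), cursors c3@3 c1@5 c2@6, authorship ........
After op 2 (insert('u')): buffer="mqyuvwuturc" (len 11), cursors c3@4 c1@7 c2@9, authorship ...3..1.2..
After op 3 (move_left): buffer="mqyuvwuturc" (len 11), cursors c3@3 c1@6 c2@8, authorship ...3..1.2..
After op 4 (delete): buffer="mquvuurc" (len 8), cursors c3@2 c1@4 c2@5, authorship ..3.12..

Answer: 4 5 2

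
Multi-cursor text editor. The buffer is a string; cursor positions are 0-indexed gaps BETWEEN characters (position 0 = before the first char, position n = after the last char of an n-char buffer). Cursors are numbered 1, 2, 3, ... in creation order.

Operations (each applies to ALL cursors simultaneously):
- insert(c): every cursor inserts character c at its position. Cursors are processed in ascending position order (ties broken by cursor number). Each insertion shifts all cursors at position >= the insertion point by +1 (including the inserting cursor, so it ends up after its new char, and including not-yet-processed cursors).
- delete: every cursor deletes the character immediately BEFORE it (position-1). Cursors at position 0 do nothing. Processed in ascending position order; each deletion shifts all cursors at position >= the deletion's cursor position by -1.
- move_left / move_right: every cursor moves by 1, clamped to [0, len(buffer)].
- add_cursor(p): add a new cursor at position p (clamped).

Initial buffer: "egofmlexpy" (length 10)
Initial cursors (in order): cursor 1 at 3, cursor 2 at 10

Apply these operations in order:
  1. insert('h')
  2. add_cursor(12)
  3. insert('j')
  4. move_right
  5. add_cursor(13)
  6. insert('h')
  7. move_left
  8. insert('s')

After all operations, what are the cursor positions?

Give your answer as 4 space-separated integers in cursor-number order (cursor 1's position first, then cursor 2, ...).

Answer: 7 22 22 16

Derivation:
After op 1 (insert('h')): buffer="egohfmlexpyh" (len 12), cursors c1@4 c2@12, authorship ...1.......2
After op 2 (add_cursor(12)): buffer="egohfmlexpyh" (len 12), cursors c1@4 c2@12 c3@12, authorship ...1.......2
After op 3 (insert('j')): buffer="egohjfmlexpyhjj" (len 15), cursors c1@5 c2@15 c3@15, authorship ...11.......223
After op 4 (move_right): buffer="egohjfmlexpyhjj" (len 15), cursors c1@6 c2@15 c3@15, authorship ...11.......223
After op 5 (add_cursor(13)): buffer="egohjfmlexpyhjj" (len 15), cursors c1@6 c4@13 c2@15 c3@15, authorship ...11.......223
After op 6 (insert('h')): buffer="egohjfhmlexpyhhjjhh" (len 19), cursors c1@7 c4@15 c2@19 c3@19, authorship ...11.1......242323
After op 7 (move_left): buffer="egohjfhmlexpyhhjjhh" (len 19), cursors c1@6 c4@14 c2@18 c3@18, authorship ...11.1......242323
After op 8 (insert('s')): buffer="egohjfshmlexpyhshjjhssh" (len 23), cursors c1@7 c4@16 c2@22 c3@22, authorship ...11.11......244232233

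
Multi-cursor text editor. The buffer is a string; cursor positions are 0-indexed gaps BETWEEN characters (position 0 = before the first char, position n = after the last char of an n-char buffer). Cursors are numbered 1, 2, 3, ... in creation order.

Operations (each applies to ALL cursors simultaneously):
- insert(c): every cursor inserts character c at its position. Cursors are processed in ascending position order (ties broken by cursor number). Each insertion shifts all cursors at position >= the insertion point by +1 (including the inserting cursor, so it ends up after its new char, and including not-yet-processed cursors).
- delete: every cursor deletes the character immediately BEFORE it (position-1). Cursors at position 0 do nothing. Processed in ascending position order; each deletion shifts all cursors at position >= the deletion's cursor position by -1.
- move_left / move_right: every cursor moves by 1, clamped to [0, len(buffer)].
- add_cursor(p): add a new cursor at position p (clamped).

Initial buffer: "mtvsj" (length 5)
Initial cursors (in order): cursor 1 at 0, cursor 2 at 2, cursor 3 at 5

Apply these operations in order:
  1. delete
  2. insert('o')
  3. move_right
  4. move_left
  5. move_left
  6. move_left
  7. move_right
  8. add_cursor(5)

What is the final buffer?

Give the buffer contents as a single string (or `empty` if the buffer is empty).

Answer: omovso

Derivation:
After op 1 (delete): buffer="mvs" (len 3), cursors c1@0 c2@1 c3@3, authorship ...
After op 2 (insert('o')): buffer="omovso" (len 6), cursors c1@1 c2@3 c3@6, authorship 1.2..3
After op 3 (move_right): buffer="omovso" (len 6), cursors c1@2 c2@4 c3@6, authorship 1.2..3
After op 4 (move_left): buffer="omovso" (len 6), cursors c1@1 c2@3 c3@5, authorship 1.2..3
After op 5 (move_left): buffer="omovso" (len 6), cursors c1@0 c2@2 c3@4, authorship 1.2..3
After op 6 (move_left): buffer="omovso" (len 6), cursors c1@0 c2@1 c3@3, authorship 1.2..3
After op 7 (move_right): buffer="omovso" (len 6), cursors c1@1 c2@2 c3@4, authorship 1.2..3
After op 8 (add_cursor(5)): buffer="omovso" (len 6), cursors c1@1 c2@2 c3@4 c4@5, authorship 1.2..3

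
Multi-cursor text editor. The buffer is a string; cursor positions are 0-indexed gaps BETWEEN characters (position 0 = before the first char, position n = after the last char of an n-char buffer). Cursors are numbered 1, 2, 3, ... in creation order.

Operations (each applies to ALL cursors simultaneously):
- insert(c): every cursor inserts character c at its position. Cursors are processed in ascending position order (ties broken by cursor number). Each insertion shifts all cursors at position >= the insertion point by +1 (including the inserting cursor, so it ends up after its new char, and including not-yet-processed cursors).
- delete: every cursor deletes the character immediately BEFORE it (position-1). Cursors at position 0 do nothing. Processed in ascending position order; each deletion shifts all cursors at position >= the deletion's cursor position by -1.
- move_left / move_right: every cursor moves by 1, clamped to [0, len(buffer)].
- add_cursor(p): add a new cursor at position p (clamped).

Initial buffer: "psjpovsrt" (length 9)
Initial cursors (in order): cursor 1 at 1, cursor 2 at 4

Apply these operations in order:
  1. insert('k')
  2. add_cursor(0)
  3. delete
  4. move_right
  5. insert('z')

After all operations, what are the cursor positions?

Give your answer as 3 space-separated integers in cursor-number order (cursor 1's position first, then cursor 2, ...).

Answer: 4 8 2

Derivation:
After op 1 (insert('k')): buffer="pksjpkovsrt" (len 11), cursors c1@2 c2@6, authorship .1...2.....
After op 2 (add_cursor(0)): buffer="pksjpkovsrt" (len 11), cursors c3@0 c1@2 c2@6, authorship .1...2.....
After op 3 (delete): buffer="psjpovsrt" (len 9), cursors c3@0 c1@1 c2@4, authorship .........
After op 4 (move_right): buffer="psjpovsrt" (len 9), cursors c3@1 c1@2 c2@5, authorship .........
After op 5 (insert('z')): buffer="pzszjpozvsrt" (len 12), cursors c3@2 c1@4 c2@8, authorship .3.1...2....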